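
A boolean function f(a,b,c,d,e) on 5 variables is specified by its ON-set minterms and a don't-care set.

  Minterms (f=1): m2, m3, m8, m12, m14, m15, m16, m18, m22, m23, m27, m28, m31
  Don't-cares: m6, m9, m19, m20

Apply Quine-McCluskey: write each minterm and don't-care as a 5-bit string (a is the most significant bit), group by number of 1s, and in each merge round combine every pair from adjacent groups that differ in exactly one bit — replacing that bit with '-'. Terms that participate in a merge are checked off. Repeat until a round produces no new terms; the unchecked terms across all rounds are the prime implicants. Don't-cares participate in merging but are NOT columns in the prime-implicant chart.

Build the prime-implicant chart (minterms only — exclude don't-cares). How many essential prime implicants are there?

Round 0: 00010✓ 00011✓ 00110✓ 01000✓ 01001✓ 01100✓ 01110✓ 01111✓ 10000✓ 10010✓ 10011✓ 10100✓ 10110✓ 10111✓ 11011✓ 11100✓ 11111✓
Round 1: -0010✓ -0011✓ -0110✓ -1100 -1111 0-110 00-10✓ 0001-✓ 01-00 0100- 011-0 0111- 1-011✓ 1-100 1-111✓ 10-00✓ 10-10✓ 10-11✓ 100-0✓ 1001-✓ 101-0✓ 1011-✓ 11-11✓
Round 2: -0-10 -001- 1--11 10--0 10-1-
PIs = {-0-10, -001-, -1100, -1111, 0-110, 01-00, 0100-, 011-0, 0111-, 1--11, 1-100, 10--0, 10-1-}
Coverage chart:
  m2: -0-10,-001-
  m3: -001- ←essential
  m8: 01-00,0100-
  m12: -1100,01-00,011-0
  m14: 0-110,011-0,0111-
  m15: -1111,0111-
  m16: 10--0 ←essential
  m18: -0-10,-001-,10--0,10-1-
  m22: -0-10,10--0,10-1-
  m23: 1--11,10-1-
  m27: 1--11 ←essential
  m28: -1100,1-100
  m31: -1111,1--11
Essential: -001-, 1--11, 10--0

3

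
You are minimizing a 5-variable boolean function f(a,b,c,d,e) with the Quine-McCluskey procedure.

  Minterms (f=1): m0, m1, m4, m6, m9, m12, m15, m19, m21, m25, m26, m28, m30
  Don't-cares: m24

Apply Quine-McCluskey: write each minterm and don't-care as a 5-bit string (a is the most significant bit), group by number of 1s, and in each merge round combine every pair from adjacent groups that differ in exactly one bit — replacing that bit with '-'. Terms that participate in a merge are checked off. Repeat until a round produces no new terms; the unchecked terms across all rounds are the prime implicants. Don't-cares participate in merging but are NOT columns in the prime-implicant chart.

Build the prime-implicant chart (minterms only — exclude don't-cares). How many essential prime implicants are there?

Round 0: 00000✓ 00001✓ 00100✓ 00110✓ 01001✓ 01100✓ 01111 10011 10101 11000✓ 11001✓ 11010✓ 11100✓ 11110✓
Round 1: -1001 -1100 0-001 0-100 00-00 0000- 001-0 11-00✓ 11-10✓ 110-0✓ 1100- 111-0✓
Round 2: 11--0
PIs = {-1001, -1100, 0-001, 0-100, 00-00, 0000-, 001-0, 01111, 10011, 10101, 11--0, 1100-}
Coverage chart:
  m0: 00-00,0000-
  m1: 0-001,0000-
  m4: 0-100,00-00,001-0
  m6: 001-0 ←essential
  m9: -1001,0-001
  m12: -1100,0-100
  m15: 01111 ←essential
  m19: 10011 ←essential
  m21: 10101 ←essential
  m25: -1001,1100-
  m26: 11--0 ←essential
  m28: -1100,11--0
  m30: 11--0 ←essential
Essential: 001-0, 01111, 10011, 10101, 11--0

5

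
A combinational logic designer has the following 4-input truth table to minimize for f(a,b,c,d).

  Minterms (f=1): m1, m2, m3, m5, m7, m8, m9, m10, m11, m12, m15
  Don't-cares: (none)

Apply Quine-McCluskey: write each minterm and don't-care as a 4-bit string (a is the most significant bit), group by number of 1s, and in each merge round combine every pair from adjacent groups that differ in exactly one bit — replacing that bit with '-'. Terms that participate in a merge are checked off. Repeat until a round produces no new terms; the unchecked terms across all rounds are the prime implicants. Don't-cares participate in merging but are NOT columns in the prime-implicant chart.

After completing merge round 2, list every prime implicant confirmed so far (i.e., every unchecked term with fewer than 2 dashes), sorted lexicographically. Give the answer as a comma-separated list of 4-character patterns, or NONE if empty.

1-00

Round 0: 0001✓ 0010✓ 0011✓ 0101✓ 0111✓ 1000✓ 1001✓ 1010✓ 1011✓ 1100✓ 1111✓
Round 1: -001✓ -010✓ -011✓ -111✓ 0-01✓ 0-11✓ 00-1✓ 001-✓ 01-1✓ 1-00 1-11✓ 10-0✓ 10-1✓ 100-✓ 101-✓
Round 2: --11 -0-1 -01- 0--1 10--
PIs = {--11, -0-1, -01-, 0--1, 1-00, 10--}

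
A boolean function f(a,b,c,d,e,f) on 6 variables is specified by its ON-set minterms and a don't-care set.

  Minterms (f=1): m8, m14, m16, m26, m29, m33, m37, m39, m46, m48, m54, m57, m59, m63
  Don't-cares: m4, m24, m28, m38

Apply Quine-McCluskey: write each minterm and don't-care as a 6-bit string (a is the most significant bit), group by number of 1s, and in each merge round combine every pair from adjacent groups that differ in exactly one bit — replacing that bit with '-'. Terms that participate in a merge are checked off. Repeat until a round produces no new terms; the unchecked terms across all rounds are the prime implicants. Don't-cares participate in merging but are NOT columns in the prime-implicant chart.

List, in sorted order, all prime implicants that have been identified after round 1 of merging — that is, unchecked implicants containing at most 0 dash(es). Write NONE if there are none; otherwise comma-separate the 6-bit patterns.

000100

Round 0: 000100 001000✓ 001110✓ 010000✓ 011000✓ 011010✓ 011100✓ 011101✓ 100001✓ 100101✓ 100110✓ 100111✓ 101110✓ 110000✓ 110110✓ 111001✓ 111011✓ 111111✓
Round 1: -01110 -10000 0-1000 01-000 011-00 0110-0 01110- 1-0110 10-110 100-01 1001-1 10011- 111-11 1110-1
PIs = {-01110, -10000, 0-1000, 000100, 01-000, 011-00, 0110-0, 01110-, 1-0110, 10-110, 100-01, 1001-1, 10011-, 111-11, 1110-1}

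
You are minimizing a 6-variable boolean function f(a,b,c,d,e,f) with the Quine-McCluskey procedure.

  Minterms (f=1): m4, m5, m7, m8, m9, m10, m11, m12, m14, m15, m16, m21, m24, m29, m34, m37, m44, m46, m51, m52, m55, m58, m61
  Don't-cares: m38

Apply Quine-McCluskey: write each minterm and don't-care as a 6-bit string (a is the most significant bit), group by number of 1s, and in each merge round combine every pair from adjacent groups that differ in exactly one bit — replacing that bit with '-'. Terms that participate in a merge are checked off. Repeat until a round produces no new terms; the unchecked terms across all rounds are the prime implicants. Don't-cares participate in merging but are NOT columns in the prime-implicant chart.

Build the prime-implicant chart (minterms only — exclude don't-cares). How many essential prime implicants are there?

[col 0] 000100*, 000101*, 000111*, 001000*, 001001*, 001010*, 001011*, 001100*, 001110*, 001111*, 010000*, 010101*, 011000*, 011101*, 100010*, 100101*, 100110*, 101100*, 101110*, 110011*, 110100, 110111*, 111010, 111101*
[col 1] -00101, -01100*, -01110*, -11101, 0-0101, 0-1000, 00-100, 00-111, 0001-1, 00010-, 001-00*, 001-10*, 001-11*, 0010-0*, 0010-1*, 00100-*, 00101-*, 0011-0*, 00111-*, 01-000, 01-101, 10-110, 100-10, 1011-0*, 110-11
[col 2] -011-0, 001--0, 001-1-, 0010--
Prime implicants: -00101, -011-0, -11101, 0-0101, 0-1000, 00-100, 00-111, 0001-1, 00010-, 001--0, 001-1-, 0010--, 01-000, 01-101, 10-110, 100-10, 110-11, 110100, 111010
PI chart (minterm → PIs covering it):
  4 | 00-100,00010-
  5 | -00101,0-0101,0001-1,00010-
  7 | 00-111,0001-1
  8 | 0-1000,001--0,0010--
  9 | 0010--  (sole → essential)
  10 | 001--0,001-1-,0010--
  11 | 001-1-,0010--
  12 | -011-0,00-100,001--0
  14 | -011-0,001--0,001-1-
  15 | 00-111,001-1-
  16 | 01-000  (sole → essential)
  21 | 0-0101,01-101
  24 | 0-1000,01-000
  29 | -11101,01-101
  34 | 100-10  (sole → essential)
  37 | -00101  (sole → essential)
  44 | -011-0  (sole → essential)
  46 | -011-0,10-110
  51 | 110-11  (sole → essential)
  52 | 110100  (sole → essential)
  55 | 110-11  (sole → essential)
  58 | 111010  (sole → essential)
  61 | -11101  (sole → essential)
Essential prime implicants: -00101, -011-0, -11101, 0010--, 01-000, 100-10, 110-11, 110100, 111010

9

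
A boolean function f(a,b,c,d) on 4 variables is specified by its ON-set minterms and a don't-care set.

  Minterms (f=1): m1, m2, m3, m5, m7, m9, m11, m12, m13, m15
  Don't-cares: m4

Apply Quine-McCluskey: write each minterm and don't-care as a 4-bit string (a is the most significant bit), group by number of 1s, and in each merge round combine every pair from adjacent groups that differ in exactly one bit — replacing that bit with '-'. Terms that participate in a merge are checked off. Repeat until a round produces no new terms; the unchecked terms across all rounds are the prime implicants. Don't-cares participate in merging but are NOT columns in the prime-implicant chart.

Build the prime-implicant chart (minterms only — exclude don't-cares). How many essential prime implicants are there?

[col 0] 0001*, 0010*, 0011*, 0100*, 0101*, 0111*, 1001*, 1011*, 1100*, 1101*, 1111*
[col 1] -001*, -011*, -100*, -101*, -111*, 0-01*, 0-11*, 00-1*, 001-, 01-1*, 010-*, 1-01*, 1-11*, 10-1*, 11-1*, 110-*
[col 2] --01*, --11*, -0-1*, -1-1*, -10-, 0--1*, 1--1*
[col 3] ---1
Prime implicants: ---1, -10-, 001-
PI chart (minterm → PIs covering it):
  1 | ---1  (sole → essential)
  2 | 001-  (sole → essential)
  3 | ---1,001-
  5 | ---1,-10-
  7 | ---1  (sole → essential)
  9 | ---1  (sole → essential)
  11 | ---1  (sole → essential)
  12 | -10-  (sole → essential)
  13 | ---1,-10-
  15 | ---1  (sole → essential)
Essential prime implicants: ---1, -10-, 001-

3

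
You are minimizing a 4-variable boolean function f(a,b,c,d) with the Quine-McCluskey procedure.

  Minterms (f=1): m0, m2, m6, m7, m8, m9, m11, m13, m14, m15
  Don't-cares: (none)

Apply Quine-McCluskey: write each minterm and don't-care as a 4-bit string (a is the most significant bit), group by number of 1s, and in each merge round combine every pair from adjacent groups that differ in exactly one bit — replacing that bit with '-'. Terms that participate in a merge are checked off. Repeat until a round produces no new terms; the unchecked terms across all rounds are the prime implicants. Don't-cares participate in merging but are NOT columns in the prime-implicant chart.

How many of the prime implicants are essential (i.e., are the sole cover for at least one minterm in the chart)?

2

[col 0] 0000*, 0010*, 0110*, 0111*, 1000*, 1001*, 1011*, 1101*, 1110*, 1111*
[col 1] -000, -110*, -111*, 0-10, 00-0, 011-*, 1-01*, 1-11*, 10-1*, 100-, 11-1*, 111-*
[col 2] -11-, 1--1
Prime implicants: -000, -11-, 0-10, 00-0, 1--1, 100-
PI chart (minterm → PIs covering it):
  0 | -000,00-0
  2 | 0-10,00-0
  6 | -11-,0-10
  7 | -11-  (sole → essential)
  8 | -000,100-
  9 | 1--1,100-
  11 | 1--1  (sole → essential)
  13 | 1--1  (sole → essential)
  14 | -11-  (sole → essential)
  15 | -11-,1--1
Essential prime implicants: -11-, 1--1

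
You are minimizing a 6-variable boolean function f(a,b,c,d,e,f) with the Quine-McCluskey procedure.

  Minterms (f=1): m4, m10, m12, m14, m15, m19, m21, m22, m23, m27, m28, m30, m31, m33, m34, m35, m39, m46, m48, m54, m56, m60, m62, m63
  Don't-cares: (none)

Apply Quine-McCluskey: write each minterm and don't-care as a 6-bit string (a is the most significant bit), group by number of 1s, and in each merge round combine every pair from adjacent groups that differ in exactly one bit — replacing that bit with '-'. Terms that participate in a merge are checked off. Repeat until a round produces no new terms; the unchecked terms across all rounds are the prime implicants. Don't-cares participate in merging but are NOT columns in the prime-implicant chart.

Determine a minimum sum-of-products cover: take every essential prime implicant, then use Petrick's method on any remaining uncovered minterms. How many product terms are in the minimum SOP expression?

size-2^0 implicants → 000100(✓)  001010(✓)  001100(✓)  001110(✓)  001111(✓)  010011(✓)  010101(✓)  010110(✓)  010111(✓)  011011(✓)  011100(✓)  011110(✓)  011111(✓)  100001(✓)  100010(✓)  100011(✓)  100111(✓)  101110(✓)  110000(✓)  110110(✓)  111000(✓)  111100(✓)  111110(✓)  111111(✓)
size-2^1 implicants → -01110(✓)  -10110(✓)  -11100(✓)  -11110(✓)  -11111(✓)  0-1100(✓)  0-1110(✓)  0-1111(✓)  00-100  001-10  0011-0(✓)  00111-(✓)  01-011(✓)  01-110(✓)  01-111(✓)  010-11(✓)  0101-1  01011-(✓)  011-11(✓)  0111-0(✓)  01111-(✓)  1-1110(✓)  100-11  1000-1  10001-  11-000  11-110(✓)  111-00  1111-0(✓)  11111-(✓)
size-2^2 implicants → --1110  -1-110  -111-0  -1111-  0-11-0  0-111-  01--11  01-11-
Unchecked terms (primes): --1110, -1-110, -111-0, -1111-, 0-11-0, 0-111-, 00-100, 001-10, 01--11, 01-11-, 0101-1, 100-11, 1000-1, 10001-, 11-000, 111-00
Minterm coverage:
  m4 ⊆ 00-100 [E]
  m10 ⊆ 001-10 [E]
  m12 ⊆ 0-11-0,00-100
  m14 ⊆ --1110,0-11-0,0-111-,001-10
  m15 ⊆ 0-111- [E]
  m19 ⊆ 01--11 [E]
  m21 ⊆ 0101-1 [E]
  m22 ⊆ -1-110,01-11-
  m23 ⊆ 01--11,01-11-,0101-1
  m27 ⊆ 01--11 [E]
  m28 ⊆ -111-0,0-11-0
  m30 ⊆ --1110,-1-110,-111-0,-1111-,0-11-0,0-111-,01-11-
  m31 ⊆ -1111-,0-111-,01--11,01-11-
  m33 ⊆ 1000-1 [E]
  m34 ⊆ 10001- [E]
  m35 ⊆ 100-11,1000-1,10001-
  m39 ⊆ 100-11 [E]
  m46 ⊆ --1110 [E]
  m48 ⊆ 11-000 [E]
  m54 ⊆ -1-110 [E]
  m56 ⊆ 11-000,111-00
  m60 ⊆ -111-0,111-00
  m62 ⊆ --1110,-1-110,-111-0,-1111-
  m63 ⊆ -1111- [E]
E = {--1110, -1-110, -1111-, 0-111-, 00-100, 001-10, 01--11, 0101-1, 100-11, 1000-1, 10001-, 11-000}
Petrick residual → -111-0
Cover = cdef' + bdef' + bcdf' + bcde + a'cde + a'b'de'f' + a'b'cef' + a'bef + a'bc'df + ab'c'ef + ab'c'd'f + ab'c'd'e + abd'e'f'  |cover|=13

13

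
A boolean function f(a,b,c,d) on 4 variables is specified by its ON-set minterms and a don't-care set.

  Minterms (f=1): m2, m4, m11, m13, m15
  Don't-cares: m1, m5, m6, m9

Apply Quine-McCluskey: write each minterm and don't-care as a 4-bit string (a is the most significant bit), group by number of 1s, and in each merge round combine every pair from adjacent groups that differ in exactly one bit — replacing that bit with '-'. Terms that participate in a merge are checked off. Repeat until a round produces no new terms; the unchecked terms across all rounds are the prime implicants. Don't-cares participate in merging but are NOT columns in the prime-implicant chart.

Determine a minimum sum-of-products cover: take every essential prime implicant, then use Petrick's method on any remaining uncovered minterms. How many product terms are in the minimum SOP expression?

3

[col 0] 0001*, 0010*, 0100*, 0101*, 0110*, 1001*, 1011*, 1101*, 1111*
[col 1] -001*, -101*, 0-01*, 0-10, 01-0, 010-, 1-01*, 1-11*, 10-1*, 11-1*
[col 2] --01, 1--1
Prime implicants: --01, 0-10, 01-0, 010-, 1--1
PI chart (minterm → PIs covering it):
  2 | 0-10  (sole → essential)
  4 | 01-0,010-
  11 | 1--1  (sole → essential)
  13 | --01,1--1
  15 | 1--1  (sole → essential)
Essential prime implicants: 0-10, 1--1
Petrick residual → 01-0
Minimum SOP uses 3 PIs: a'cd' + a'bd' + ad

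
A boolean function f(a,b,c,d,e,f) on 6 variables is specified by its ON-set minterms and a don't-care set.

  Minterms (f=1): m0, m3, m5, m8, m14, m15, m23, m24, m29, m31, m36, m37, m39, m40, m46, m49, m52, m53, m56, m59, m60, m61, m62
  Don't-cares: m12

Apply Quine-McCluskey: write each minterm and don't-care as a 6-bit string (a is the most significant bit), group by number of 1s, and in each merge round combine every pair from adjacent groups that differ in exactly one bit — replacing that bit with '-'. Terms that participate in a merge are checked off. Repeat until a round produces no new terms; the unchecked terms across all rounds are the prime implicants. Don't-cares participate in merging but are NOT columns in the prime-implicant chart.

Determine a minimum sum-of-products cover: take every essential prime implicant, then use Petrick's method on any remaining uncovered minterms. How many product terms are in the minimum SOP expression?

13

[col 0] 000000*, 000011, 000101*, 001000*, 001100*, 001110*, 001111*, 010111*, 011000*, 011101*, 011111*, 100100*, 100101*, 100111*, 101000*, 101110*, 110001*, 110100*, 110101*, 111000*, 111011, 111100*, 111101*, 111110*
[col 1] -00101, -01000*, -01110, -11000*, -11101, 0-1000*, 0-1111, 00-000, 001-00, 0011-0, 00111-, 01-111, 0111-1, 1-0100*, 1-0101*, 1-1000*, 1-1110, 1001-1, 10010-*, 11-100*, 11-101*, 110-01, 11010-*, 111-00, 1111-0, 11110-*
[col 2] --1000, 1-010-, 11-10-
Prime implicants: --1000, -00101, -01110, -11101, 0-1111, 00-000, 000011, 001-00, 0011-0, 00111-, 01-111, 0111-1, 1-010-, 1-1110, 1001-1, 11-10-, 110-01, 111-00, 111011, 1111-0
PI chart (minterm → PIs covering it):
  0 | 00-000  (sole → essential)
  3 | 000011  (sole → essential)
  5 | -00101  (sole → essential)
  8 | --1000,00-000,001-00
  14 | -01110,0011-0,00111-
  15 | 0-1111,00111-
  23 | 01-111  (sole → essential)
  24 | --1000  (sole → essential)
  29 | -11101,0111-1
  31 | 0-1111,01-111,0111-1
  36 | 1-010-  (sole → essential)
  37 | -00101,1-010-,1001-1
  39 | 1001-1  (sole → essential)
  40 | --1000  (sole → essential)
  46 | -01110,1-1110
  49 | 110-01  (sole → essential)
  52 | 1-010-,11-10-
  53 | 1-010-,11-10-,110-01
  56 | --1000,111-00
  59 | 111011  (sole → essential)
  60 | 11-10-,111-00,1111-0
  61 | -11101,11-10-
  62 | 1-1110,1111-0
Essential prime implicants: --1000, -00101, 00-000, 000011, 01-111, 1-010-, 1001-1, 110-01, 111011
Petrick residual → -01110, -11101, 0-1111, 1111-0
Minimum SOP uses 13 PIs: cd'e'f' + b'c'de'f + b'cdef' + bcde'f + a'cdef + a'b'd'e'f' + a'b'c'd'ef + a'bdef + ac'de' + ab'c'df + abc'e'f + abcd'ef + abcdf'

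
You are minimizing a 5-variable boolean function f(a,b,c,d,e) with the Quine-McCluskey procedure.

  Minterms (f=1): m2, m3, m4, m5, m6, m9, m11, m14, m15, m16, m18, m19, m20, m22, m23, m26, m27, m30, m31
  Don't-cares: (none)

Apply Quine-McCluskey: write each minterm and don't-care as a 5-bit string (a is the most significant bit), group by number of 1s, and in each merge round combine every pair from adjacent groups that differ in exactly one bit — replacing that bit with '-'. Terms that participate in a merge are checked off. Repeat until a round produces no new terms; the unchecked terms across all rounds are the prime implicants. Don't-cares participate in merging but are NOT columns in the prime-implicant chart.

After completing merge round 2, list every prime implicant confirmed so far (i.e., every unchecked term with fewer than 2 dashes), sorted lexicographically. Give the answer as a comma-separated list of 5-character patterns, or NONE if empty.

[col 0] 00010*, 00011*, 00100*, 00101*, 00110*, 01001*, 01011*, 01110*, 01111*, 10000*, 10010*, 10011*, 10100*, 10110*, 10111*, 11010*, 11011*, 11110*, 11111*
[col 1] -0010*, -0011*, -0100*, -0110*, -1011*, -1110*, -1111*, 0-011*, 0-110*, 00-10*, 0001-*, 001-0*, 0010-, 01-11*, 010-1, 0111-*, 1-010*, 1-011*, 1-110*, 1-111*, 10-00*, 10-10*, 10-11*, 100-0*, 1001-*, 101-0*, 1011-*, 11-10*, 11-11*, 1101-*, 1111-*
[col 2] --011, --110, -0-10, -001-, -01-0, -1-11, -111-, 1--10*, 1--11*, 1-01-*, 1-11-*, 10--0, 10-1-*, 11-1-*
[col 3] 1--1-
Prime implicants: --011, --110, -0-10, -001-, -01-0, -1-11, -111-, 0010-, 010-1, 1--1-, 10--0

0010-, 010-1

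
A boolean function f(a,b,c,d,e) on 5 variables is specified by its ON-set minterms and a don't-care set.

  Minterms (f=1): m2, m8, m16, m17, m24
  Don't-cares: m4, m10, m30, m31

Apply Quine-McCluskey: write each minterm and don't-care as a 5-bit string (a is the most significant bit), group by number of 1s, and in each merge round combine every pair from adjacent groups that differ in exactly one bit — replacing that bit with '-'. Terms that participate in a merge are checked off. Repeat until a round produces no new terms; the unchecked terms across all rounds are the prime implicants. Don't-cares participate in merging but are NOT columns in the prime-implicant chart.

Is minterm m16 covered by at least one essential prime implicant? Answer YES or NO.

YES

Round 0: 00010✓ 00100 01000✓ 01010✓ 10000✓ 10001✓ 11000✓ 11110✓ 11111✓
Round 1: -1000 0-010 010-0 1-000 1000- 1111-
PIs = {-1000, 0-010, 00100, 010-0, 1-000, 1000-, 1111-}
Coverage chart:
  m2: 0-010 ←essential
  m8: -1000,010-0
  m16: 1-000,1000-
  m17: 1000- ←essential
  m24: -1000,1-000
Essential: 0-010, 1000-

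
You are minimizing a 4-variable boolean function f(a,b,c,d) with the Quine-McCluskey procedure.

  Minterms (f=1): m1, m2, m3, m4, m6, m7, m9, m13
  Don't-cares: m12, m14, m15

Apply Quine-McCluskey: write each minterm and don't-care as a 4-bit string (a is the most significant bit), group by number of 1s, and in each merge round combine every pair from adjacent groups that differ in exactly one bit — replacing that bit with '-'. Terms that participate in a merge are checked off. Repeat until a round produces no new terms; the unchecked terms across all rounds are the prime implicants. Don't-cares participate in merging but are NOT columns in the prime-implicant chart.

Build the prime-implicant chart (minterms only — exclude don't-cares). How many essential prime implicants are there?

[col 0] 0001*, 0010*, 0011*, 0100*, 0110*, 0111*, 1001*, 1100*, 1101*, 1110*, 1111*
[col 1] -001, -100*, -110*, -111*, 0-10*, 0-11*, 00-1, 001-*, 01-0*, 011-*, 1-01, 11-0*, 11-1*, 110-*, 111-*
[col 2] -1-0, -11-, 0-1-, 11--
Prime implicants: -001, -1-0, -11-, 0-1-, 00-1, 1-01, 11--
PI chart (minterm → PIs covering it):
  1 | -001,00-1
  2 | 0-1-  (sole → essential)
  3 | 0-1-,00-1
  4 | -1-0  (sole → essential)
  6 | -1-0,-11-,0-1-
  7 | -11-,0-1-
  9 | -001,1-01
  13 | 1-01,11--
Essential prime implicants: -1-0, 0-1-

2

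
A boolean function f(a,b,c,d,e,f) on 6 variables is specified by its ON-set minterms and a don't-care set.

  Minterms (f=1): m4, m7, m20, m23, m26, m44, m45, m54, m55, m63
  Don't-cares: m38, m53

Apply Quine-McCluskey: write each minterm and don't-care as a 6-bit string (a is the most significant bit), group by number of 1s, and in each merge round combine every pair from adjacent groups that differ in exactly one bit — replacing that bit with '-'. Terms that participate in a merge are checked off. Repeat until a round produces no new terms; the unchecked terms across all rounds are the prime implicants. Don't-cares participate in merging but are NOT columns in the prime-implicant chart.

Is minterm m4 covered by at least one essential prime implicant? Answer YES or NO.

YES

size-2^0 implicants → 000100(✓)  000111(✓)  010100(✓)  010111(✓)  011010  100110(✓)  101100(✓)  101101(✓)  110101(✓)  110110(✓)  110111(✓)  111111(✓)
size-2^1 implicants → -10111  0-0100  0-0111  1-0110  10110-  11-111  1101-1  11011-
Unchecked terms (primes): -10111, 0-0100, 0-0111, 011010, 1-0110, 10110-, 11-111, 1101-1, 11011-
Minterm coverage:
  m4 ⊆ 0-0100 [E]
  m7 ⊆ 0-0111 [E]
  m20 ⊆ 0-0100 [E]
  m23 ⊆ -10111,0-0111
  m26 ⊆ 011010 [E]
  m44 ⊆ 10110- [E]
  m45 ⊆ 10110- [E]
  m54 ⊆ 1-0110,11011-
  m55 ⊆ -10111,11-111,1101-1,11011-
  m63 ⊆ 11-111 [E]
E = {0-0100, 0-0111, 011010, 10110-, 11-111}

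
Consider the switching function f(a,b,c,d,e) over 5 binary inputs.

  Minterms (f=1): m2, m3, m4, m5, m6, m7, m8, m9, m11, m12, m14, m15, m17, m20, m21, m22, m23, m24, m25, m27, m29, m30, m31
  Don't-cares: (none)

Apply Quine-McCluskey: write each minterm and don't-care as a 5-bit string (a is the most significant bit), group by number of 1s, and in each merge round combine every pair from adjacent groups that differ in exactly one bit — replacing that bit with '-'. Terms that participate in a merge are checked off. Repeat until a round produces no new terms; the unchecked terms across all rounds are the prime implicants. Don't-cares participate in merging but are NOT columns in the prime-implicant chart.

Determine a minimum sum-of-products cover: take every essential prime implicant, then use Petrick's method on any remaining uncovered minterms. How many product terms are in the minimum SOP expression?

size-2^0 implicants → 00010(✓)  00011(✓)  00100(✓)  00101(✓)  00110(✓)  00111(✓)  01000(✓)  01001(✓)  01011(✓)  01100(✓)  01110(✓)  01111(✓)  10001(✓)  10100(✓)  10101(✓)  10110(✓)  10111(✓)  11000(✓)  11001(✓)  11011(✓)  11101(✓)  11110(✓)  11111(✓)
size-2^1 implicants → -0100(✓)  -0101(✓)  -0110(✓)  -0111(✓)  -1000(✓)  -1001(✓)  -1011(✓)  -1110(✓)  -1111(✓)  0-011(✓)  0-100(✓)  0-110(✓)  0-111(✓)  00-10(✓)  00-11(✓)  0001-(✓)  001-0(✓)  001-1(✓)  0010-(✓)  0011-(✓)  01-00  01-11(✓)  010-1(✓)  0100-(✓)  011-0(✓)  0111-(✓)  1-001(✓)  1-101(✓)  1-110(✓)  1-111(✓)  10-01(✓)  101-0(✓)  101-1(✓)  1010-(✓)  1011-(✓)  11-01(✓)  11-11(✓)  110-1(✓)  1100-(✓)  111-1(✓)  1111-(✓)
size-2^2 implicants → --110(✓)  --111(✓)  -01-0(✓)  -01-1(✓)  -010-(✓)  -011-(✓)  -1-11  -10-1  -100-  -111-(✓)  0--11  0-1-0  0-11-(✓)  00-1-  001--(✓)  1--01  1-1-1  1-11-(✓)  101--(✓)  11--1
size-2^3 implicants → --11-  -01--
Unchecked terms (primes): --11-, -01--, -1-11, -10-1, -100-, 0--11, 0-1-0, 00-1-, 01-00, 1--01, 1-1-1, 11--1
Minterm coverage:
  m2 ⊆ 00-1- [E]
  m3 ⊆ 0--11,00-1-
  m4 ⊆ -01--,0-1-0
  m5 ⊆ -01-- [E]
  m6 ⊆ --11-,-01--,0-1-0,00-1-
  m7 ⊆ --11-,-01--,0--11,00-1-
  m8 ⊆ -100-,01-00
  m9 ⊆ -10-1,-100-
  m11 ⊆ -1-11,-10-1,0--11
  m12 ⊆ 0-1-0,01-00
  m14 ⊆ --11-,0-1-0
  m15 ⊆ --11-,-1-11,0--11
  m17 ⊆ 1--01 [E]
  m20 ⊆ -01-- [E]
  m21 ⊆ -01--,1--01,1-1-1
  m22 ⊆ --11-,-01--
  m23 ⊆ --11-,-01--,1-1-1
  m24 ⊆ -100- [E]
  m25 ⊆ -10-1,-100-,1--01,11--1
  m27 ⊆ -1-11,-10-1,11--1
  m29 ⊆ 1--01,1-1-1,11--1
  m30 ⊆ --11- [E]
  m31 ⊆ --11-,-1-11,1-1-1,11--1
E = {--11-, -01--, -100-, 00-1-, 1--01}
Petrick residual → -1-11, 0-1-0
Cover = cd + b'c + bde + bc'd' + a'ce' + a'b'd + ad'e  |cover|=7

7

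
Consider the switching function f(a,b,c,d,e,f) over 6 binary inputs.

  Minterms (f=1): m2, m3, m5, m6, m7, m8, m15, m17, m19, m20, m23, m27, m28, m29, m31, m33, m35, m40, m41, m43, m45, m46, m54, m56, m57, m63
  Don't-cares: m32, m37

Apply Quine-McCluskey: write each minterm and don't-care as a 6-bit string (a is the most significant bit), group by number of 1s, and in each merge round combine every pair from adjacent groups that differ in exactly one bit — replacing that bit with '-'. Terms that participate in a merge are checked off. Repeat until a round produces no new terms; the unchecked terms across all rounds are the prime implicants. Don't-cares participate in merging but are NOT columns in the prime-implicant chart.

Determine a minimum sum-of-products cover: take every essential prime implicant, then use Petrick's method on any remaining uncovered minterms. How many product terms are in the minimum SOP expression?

14

size-2^0 implicants → 000010(✓)  000011(✓)  000101(✓)  000110(✓)  000111(✓)  001000(✓)  001111(✓)  010001(✓)  010011(✓)  010100(✓)  010111(✓)  011011(✓)  011100(✓)  011101(✓)  011111(✓)  100000(✓)  100001(✓)  100011(✓)  100101(✓)  101000(✓)  101001(✓)  101011(✓)  101101(✓)  101110  110110  111000(✓)  111001(✓)  111111(✓)
size-2^1 implicants → -00011  -00101  -01000  -11111  0-0011(✓)  0-0111(✓)  0-1111(✓)  00-111(✓)  000-10(✓)  000-11(✓)  00001-(✓)  0001-1  00011-(✓)  01-011(✓)  01-100  01-111(✓)  010-11(✓)  0100-1  011-11(✓)  0111-1  01110-  1-1000(✓)  1-1001(✓)  10-000(✓)  10-001(✓)  10-011(✓)  10-101(✓)  100-01(✓)  1000-1(✓)  10000-(✓)  101-01(✓)  1010-1(✓)  10100-(✓)  11100-(✓)
size-2^2 implicants → 0--111  0-0-11  000-1-  01--11  1-100-  10--01  10-0-1  10-00-
Unchecked terms (primes): -00011, -00101, -01000, -11111, 0--111, 0-0-11, 000-1-, 0001-1, 01--11, 01-100, 0100-1, 0111-1, 01110-, 1-100-, 10--01, 10-0-1, 10-00-, 101110, 110110
Minterm coverage:
  m2 ⊆ 000-1- [E]
  m3 ⊆ -00011,0-0-11,000-1-
  m5 ⊆ -00101,0001-1
  m6 ⊆ 000-1- [E]
  m7 ⊆ 0--111,0-0-11,000-1-,0001-1
  m8 ⊆ -01000 [E]
  m15 ⊆ 0--111 [E]
  m17 ⊆ 0100-1 [E]
  m19 ⊆ 0-0-11,01--11,0100-1
  m20 ⊆ 01-100 [E]
  m23 ⊆ 0--111,0-0-11,01--11
  m27 ⊆ 01--11 [E]
  m28 ⊆ 01-100,01110-
  m29 ⊆ 0111-1,01110-
  m31 ⊆ -11111,0--111,01--11,0111-1
  m33 ⊆ 10--01,10-0-1,10-00-
  m35 ⊆ -00011,10-0-1
  m40 ⊆ -01000,1-100-,10-00-
  m41 ⊆ 1-100-,10--01,10-0-1,10-00-
  m43 ⊆ 10-0-1 [E]
  m45 ⊆ 10--01 [E]
  m46 ⊆ 101110 [E]
  m54 ⊆ 110110 [E]
  m56 ⊆ 1-100- [E]
  m57 ⊆ 1-100- [E]
  m63 ⊆ -11111 [E]
E = {-01000, -11111, 0--111, 000-1-, 01--11, 01-100, 0100-1, 1-100-, 10--01, 10-0-1, 101110, 110110}
Petrick residual → -00101, 0111-1
Cover = b'c'de'f + b'cd'e'f' + bcdef + a'def + a'b'c'e + a'bef + a'bde'f' + a'bc'd'f + a'bcdf + acd'e' + ab'e'f + ab'd'f + ab'cdef' + abc'def'  |cover|=14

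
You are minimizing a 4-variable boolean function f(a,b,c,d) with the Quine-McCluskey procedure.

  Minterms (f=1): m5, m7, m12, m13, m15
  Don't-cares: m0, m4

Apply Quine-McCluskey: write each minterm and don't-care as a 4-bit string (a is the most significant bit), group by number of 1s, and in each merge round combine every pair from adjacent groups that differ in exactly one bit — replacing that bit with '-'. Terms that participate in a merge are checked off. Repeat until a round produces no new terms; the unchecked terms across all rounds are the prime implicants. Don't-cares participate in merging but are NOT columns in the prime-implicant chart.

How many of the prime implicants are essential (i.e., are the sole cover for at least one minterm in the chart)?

Round 0: 0000✓ 0100✓ 0101✓ 0111✓ 1100✓ 1101✓ 1111✓
Round 1: -100✓ -101✓ -111✓ 0-00 01-1✓ 010-✓ 11-1✓ 110-✓
Round 2: -1-1 -10-
PIs = {-1-1, -10-, 0-00}
Coverage chart:
  m5: -1-1,-10-
  m7: -1-1 ←essential
  m12: -10- ←essential
  m13: -1-1,-10-
  m15: -1-1 ←essential
Essential: -1-1, -10-

2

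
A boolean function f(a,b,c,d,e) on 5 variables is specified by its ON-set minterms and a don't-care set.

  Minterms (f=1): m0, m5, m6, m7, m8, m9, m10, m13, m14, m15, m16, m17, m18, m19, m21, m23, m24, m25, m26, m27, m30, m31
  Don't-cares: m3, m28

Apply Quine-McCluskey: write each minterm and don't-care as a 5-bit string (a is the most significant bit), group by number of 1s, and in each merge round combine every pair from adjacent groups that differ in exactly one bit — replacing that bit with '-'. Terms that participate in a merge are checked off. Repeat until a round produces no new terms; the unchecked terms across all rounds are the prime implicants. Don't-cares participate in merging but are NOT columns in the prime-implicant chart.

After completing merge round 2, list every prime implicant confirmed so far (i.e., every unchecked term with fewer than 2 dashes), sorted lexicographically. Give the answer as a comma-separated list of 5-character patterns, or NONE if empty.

01-01

Round 0: 00000✓ 00011✓ 00101✓ 00110✓ 00111✓ 01000✓ 01001✓ 01010✓ 01101✓ 01110✓ 01111✓ 10000✓ 10001✓ 10010✓ 10011✓ 10101✓ 10111✓ 11000✓ 11001✓ 11010✓ 11011✓ 11100✓ 11110✓ 11111✓
Round 1: -0000✓ -0011✓ -0101✓ -0111✓ -1000✓ -1001✓ -1010✓ -1110✓ -1111✓ 0-000✓ 0-101✓ 0-110✓ 0-111✓ 00-11✓ 001-1✓ 0011-✓ 01-01 01-10✓ 010-0✓ 0100-✓ 011-1✓ 0111-✓ 1-000✓ 1-001✓ 1-010✓ 1-011✓ 1-111✓ 10-01✓ 10-11✓ 100-0✓ 100-1✓ 1000-✓ 1001-✓ 101-1✓ 11-00✓ 11-10✓ 11-11✓ 110-0✓ 110-1✓ 1100-✓ 1101-✓ 111-0✓ 1111-✓
Round 2: --000 --111 -0-11 -01-1 -1-10 -10-0 -100- -111- 0-1-1 0-11- 1--11 1-0-0✓ 1-0-1✓ 1-00-✓ 1-01-✓ 10--1 100--✓ 11--0 11-1- 110--✓
Round 3: 1-0--
PIs = {--000, --111, -0-11, -01-1, -1-10, -10-0, -100-, -111-, 0-1-1, 0-11-, 01-01, 1--11, 1-0--, 10--1, 11--0, 11-1-}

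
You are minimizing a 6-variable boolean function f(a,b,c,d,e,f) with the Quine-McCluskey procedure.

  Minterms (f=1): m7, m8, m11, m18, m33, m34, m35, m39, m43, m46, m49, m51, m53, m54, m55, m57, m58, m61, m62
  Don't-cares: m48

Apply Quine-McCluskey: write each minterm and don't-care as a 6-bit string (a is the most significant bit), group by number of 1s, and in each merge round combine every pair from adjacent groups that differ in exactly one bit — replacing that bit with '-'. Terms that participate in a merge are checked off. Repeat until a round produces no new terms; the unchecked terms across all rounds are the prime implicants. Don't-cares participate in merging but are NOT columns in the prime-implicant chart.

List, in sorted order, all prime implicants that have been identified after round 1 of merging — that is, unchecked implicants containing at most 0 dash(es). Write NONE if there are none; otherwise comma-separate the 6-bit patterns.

size-2^0 implicants → 000111(✓)  001000  001011(✓)  010010  100001(✓)  100010(✓)  100011(✓)  100111(✓)  101011(✓)  101110(✓)  110000(✓)  110001(✓)  110011(✓)  110101(✓)  110110(✓)  110111(✓)  111001(✓)  111010(✓)  111101(✓)  111110(✓)
size-2^1 implicants → -00111  -01011  1-0001(✓)  1-0011(✓)  1-0111(✓)  1-1110  10-011  100-11(✓)  1000-1(✓)  10001-  11-001(✓)  11-101(✓)  11-110  110-01(✓)  110-11(✓)  1100-1(✓)  11000-  1101-1(✓)  11011-  111-01(✓)  111-10
size-2^2 implicants → 1-0-11  1-00-1  11--01  110--1
Unchecked terms (primes): -00111, -01011, 001000, 010010, 1-0-11, 1-00-1, 1-1110, 10-011, 10001-, 11--01, 11-110, 110--1, 11000-, 11011-, 111-10

001000, 010010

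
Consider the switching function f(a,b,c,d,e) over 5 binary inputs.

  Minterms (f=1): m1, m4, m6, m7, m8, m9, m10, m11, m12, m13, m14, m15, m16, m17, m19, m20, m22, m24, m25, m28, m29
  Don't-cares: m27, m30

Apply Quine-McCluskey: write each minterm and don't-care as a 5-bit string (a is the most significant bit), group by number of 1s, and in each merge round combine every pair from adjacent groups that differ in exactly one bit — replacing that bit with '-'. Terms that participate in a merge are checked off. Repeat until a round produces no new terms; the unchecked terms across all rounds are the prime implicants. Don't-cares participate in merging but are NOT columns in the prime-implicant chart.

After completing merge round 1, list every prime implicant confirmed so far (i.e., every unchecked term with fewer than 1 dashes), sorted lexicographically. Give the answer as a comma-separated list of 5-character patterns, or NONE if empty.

Round 0: 00001✓ 00100✓ 00110✓ 00111✓ 01000✓ 01001✓ 01010✓ 01011✓ 01100✓ 01101✓ 01110✓ 01111✓ 10000✓ 10001✓ 10011✓ 10100✓ 10110✓ 11000✓ 11001✓ 11011✓ 11100✓ 11101✓ 11110✓
Round 1: -0001✓ -0100✓ -0110✓ -1000✓ -1001✓ -1011✓ -1100✓ -1101✓ -1110✓ 0-001✓ 0-100✓ 0-110✓ 0-111✓ 001-0✓ 0011-✓ 01-00✓ 01-01✓ 01-10✓ 01-11✓ 010-0✓ 010-1✓ 0100-✓ 0101-✓ 011-0✓ 011-1✓ 0110-✓ 0111-✓ 1-000✓ 1-001✓ 1-011✓ 1-100✓ 1-110✓ 10-00✓ 100-1✓ 1000-✓ 101-0✓ 11-00✓ 11-01✓ 110-1✓ 1100-✓ 111-0✓ 1110-✓
Round 2: --001 --100✓ --110✓ -01-0✓ -1-00✓ -1-01✓ -10-1 -100-✓ -11-0✓ -110-✓ 0-1-0✓ 0-11- 01--0✓ 01--1✓ 01-0-✓ 01-1-✓ 010--✓ 011--✓ 1--00 1-0-1 1-00- 1-1-0✓ 11-0-✓
Round 3: --1-0 -1-0- 01---
PIs = {--001, --1-0, -1-0-, -10-1, 0-11-, 01---, 1--00, 1-0-1, 1-00-}

NONE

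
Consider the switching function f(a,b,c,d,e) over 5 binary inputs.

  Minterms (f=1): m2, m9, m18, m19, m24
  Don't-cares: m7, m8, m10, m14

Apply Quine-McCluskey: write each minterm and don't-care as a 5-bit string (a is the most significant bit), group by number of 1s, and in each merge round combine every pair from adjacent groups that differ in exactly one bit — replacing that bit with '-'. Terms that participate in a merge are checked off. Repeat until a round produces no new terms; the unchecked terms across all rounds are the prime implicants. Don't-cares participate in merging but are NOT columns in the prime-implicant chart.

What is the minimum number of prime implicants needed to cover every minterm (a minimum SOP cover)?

[col 0] 00010*, 00111, 01000*, 01001*, 01010*, 01110*, 10010*, 10011*, 11000*
[col 1] -0010, -1000, 0-010, 01-10, 010-0, 0100-, 1001-
Prime implicants: -0010, -1000, 0-010, 00111, 01-10, 010-0, 0100-, 1001-
PI chart (minterm → PIs covering it):
  2 | -0010,0-010
  9 | 0100-  (sole → essential)
  18 | -0010,1001-
  19 | 1001-  (sole → essential)
  24 | -1000  (sole → essential)
Essential prime implicants: -1000, 0100-, 1001-
Petrick residual → -0010
Minimum SOP uses 4 PIs: b'c'de' + bc'd'e' + a'bc'd' + ab'c'd

4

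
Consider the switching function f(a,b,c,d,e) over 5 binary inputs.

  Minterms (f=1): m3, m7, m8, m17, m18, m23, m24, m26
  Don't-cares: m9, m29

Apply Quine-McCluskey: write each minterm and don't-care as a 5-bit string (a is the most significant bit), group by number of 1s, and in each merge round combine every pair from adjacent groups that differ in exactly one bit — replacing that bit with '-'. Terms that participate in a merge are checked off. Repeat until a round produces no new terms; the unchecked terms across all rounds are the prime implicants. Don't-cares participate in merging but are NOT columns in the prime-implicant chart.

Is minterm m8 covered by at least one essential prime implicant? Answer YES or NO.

size-2^0 implicants → 00011(✓)  00111(✓)  01000(✓)  01001(✓)  10001  10010(✓)  10111(✓)  11000(✓)  11010(✓)  11101
size-2^1 implicants → -0111  -1000  00-11  0100-  1-010  110-0
Unchecked terms (primes): -0111, -1000, 00-11, 0100-, 1-010, 10001, 110-0, 11101
Minterm coverage:
  m3 ⊆ 00-11 [E]
  m7 ⊆ -0111,00-11
  m8 ⊆ -1000,0100-
  m17 ⊆ 10001 [E]
  m18 ⊆ 1-010 [E]
  m23 ⊆ -0111 [E]
  m24 ⊆ -1000,110-0
  m26 ⊆ 1-010,110-0
E = {-0111, 00-11, 1-010, 10001}

NO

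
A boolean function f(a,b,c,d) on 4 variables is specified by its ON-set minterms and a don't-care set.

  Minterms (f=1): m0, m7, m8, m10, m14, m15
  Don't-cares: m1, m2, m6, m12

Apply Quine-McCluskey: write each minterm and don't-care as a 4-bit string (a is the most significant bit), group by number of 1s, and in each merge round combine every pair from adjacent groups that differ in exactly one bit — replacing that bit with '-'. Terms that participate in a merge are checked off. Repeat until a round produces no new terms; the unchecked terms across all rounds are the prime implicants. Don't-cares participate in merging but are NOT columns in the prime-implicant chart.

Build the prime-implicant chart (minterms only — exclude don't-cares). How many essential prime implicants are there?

size-2^0 implicants → 0000(✓)  0001(✓)  0010(✓)  0110(✓)  0111(✓)  1000(✓)  1010(✓)  1100(✓)  1110(✓)  1111(✓)
size-2^1 implicants → -000(✓)  -010(✓)  -110(✓)  -111(✓)  0-10(✓)  00-0(✓)  000-  011-(✓)  1-00(✓)  1-10(✓)  10-0(✓)  11-0(✓)  111-(✓)
size-2^2 implicants → --10  -0-0  -11-  1--0
Unchecked terms (primes): --10, -0-0, -11-, 000-, 1--0
Minterm coverage:
  m0 ⊆ -0-0,000-
  m7 ⊆ -11- [E]
  m8 ⊆ -0-0,1--0
  m10 ⊆ --10,-0-0,1--0
  m14 ⊆ --10,-11-,1--0
  m15 ⊆ -11- [E]
E = {-11-}

1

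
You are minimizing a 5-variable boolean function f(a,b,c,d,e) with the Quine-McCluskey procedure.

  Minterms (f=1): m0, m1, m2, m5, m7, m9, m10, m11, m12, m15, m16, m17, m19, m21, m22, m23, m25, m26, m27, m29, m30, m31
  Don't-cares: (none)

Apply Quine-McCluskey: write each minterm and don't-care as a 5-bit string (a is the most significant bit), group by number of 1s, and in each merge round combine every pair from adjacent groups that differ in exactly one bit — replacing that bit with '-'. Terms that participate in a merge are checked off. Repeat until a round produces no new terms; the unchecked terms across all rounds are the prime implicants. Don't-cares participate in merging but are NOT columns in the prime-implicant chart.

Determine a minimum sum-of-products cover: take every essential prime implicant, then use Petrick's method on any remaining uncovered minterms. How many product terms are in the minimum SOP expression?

size-2^0 implicants → 00000(✓)  00001(✓)  00010(✓)  00101(✓)  00111(✓)  01001(✓)  01010(✓)  01011(✓)  01100  01111(✓)  10000(✓)  10001(✓)  10011(✓)  10101(✓)  10110(✓)  10111(✓)  11001(✓)  11010(✓)  11011(✓)  11101(✓)  11110(✓)  11111(✓)
size-2^1 implicants → -0000(✓)  -0001(✓)  -0101(✓)  -0111(✓)  -1001(✓)  -1010(✓)  -1011(✓)  -1111(✓)  0-001(✓)  0-010  0-111(✓)  00-01(✓)  000-0  0000-(✓)  001-1(✓)  01-11(✓)  010-1(✓)  0101-(✓)  1-001(✓)  1-011(✓)  1-101(✓)  1-110(✓)  1-111(✓)  10-01(✓)  10-11(✓)  100-1(✓)  1000-(✓)  101-1(✓)  1011-(✓)  11-01(✓)  11-10(✓)  11-11(✓)  110-1(✓)  1101-(✓)  111-1(✓)  1111-(✓)
size-2^2 implicants → --001  --111  -0-01  -000-  -01-1  -1-11  -10-1  -101-  1--01(✓)  1--11(✓)  1-0-1(✓)  1-1-1(✓)  1-11-  10--1(✓)  11--1(✓)  11-1-
size-2^3 implicants → 1---1
Unchecked terms (primes): --001, --111, -0-01, -000-, -01-1, -1-11, -10-1, -101-, 0-010, 000-0, 01100, 1---1, 1-11-, 11-1-
Minterm coverage:
  m0 ⊆ -000-,000-0
  m1 ⊆ --001,-0-01,-000-
  m2 ⊆ 0-010,000-0
  m5 ⊆ -0-01,-01-1
  m7 ⊆ --111,-01-1
  m9 ⊆ --001,-10-1
  m10 ⊆ -101-,0-010
  m11 ⊆ -1-11,-10-1,-101-
  m12 ⊆ 01100 [E]
  m15 ⊆ --111,-1-11
  m16 ⊆ -000- [E]
  m17 ⊆ --001,-0-01,-000-,1---1
  m19 ⊆ 1---1 [E]
  m21 ⊆ -0-01,-01-1,1---1
  m22 ⊆ 1-11- [E]
  m23 ⊆ --111,-01-1,1---1,1-11-
  m25 ⊆ --001,-10-1,1---1
  m26 ⊆ -101-,11-1-
  m27 ⊆ -1-11,-10-1,-101-,1---1,11-1-
  m29 ⊆ 1---1 [E]
  m30 ⊆ 1-11-,11-1-
  m31 ⊆ --111,-1-11,1---1,1-11-,11-1-
E = {-000-, 01100, 1---1, 1-11-}
Petrick residual → --001, --111, -0-01, -101-, 0-010
Cover = c'd'e + cde + b'd'e + b'c'd' + bc'd + a'c'de' + a'bcd'e' + ae + acd  |cover|=9

9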